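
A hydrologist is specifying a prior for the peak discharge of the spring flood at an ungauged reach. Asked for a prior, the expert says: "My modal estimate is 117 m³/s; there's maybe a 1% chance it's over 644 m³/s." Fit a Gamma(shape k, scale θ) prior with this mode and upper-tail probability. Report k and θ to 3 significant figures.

Gamma(k,θ) with k>1 has mode (k−1)θ, so θ = 117/(k−1).
Need P(X < 644) = 0.99 with θ tied to k this way. Start at k = 2, θ = 117: P(X<644) ≈ 0.974.
Too low — raise k to concentrate. Iterating converges to k ≈ 2.31.
Then θ = 117/(2.31−1) ≈ 89.4.

k ≈ 2.31, θ ≈ 89.4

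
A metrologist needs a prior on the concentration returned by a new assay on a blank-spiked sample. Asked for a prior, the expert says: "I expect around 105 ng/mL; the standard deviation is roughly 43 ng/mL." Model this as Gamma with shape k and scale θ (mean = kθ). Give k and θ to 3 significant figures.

k ≈ 5.96, θ ≈ 17.6

For Gamma(k, scale θ): mean = kθ, variance = kθ², so CV = 1/√k.
CV = SD/mean = 43/105 = 0.4095, hence k = 1/CV² = 5.96.
Then θ = mean/k = 105/5.96 = 17.6.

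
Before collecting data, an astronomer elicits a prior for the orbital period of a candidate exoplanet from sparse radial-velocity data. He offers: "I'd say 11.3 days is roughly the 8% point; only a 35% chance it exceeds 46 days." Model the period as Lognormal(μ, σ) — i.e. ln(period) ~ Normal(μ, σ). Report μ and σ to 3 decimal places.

μ ≈ 3.527, σ ≈ 0.784

If T ~ Lognormal(μ,σ) then ln T ~ Normal(μ,σ), so the p-quantile of ln T is μ + z_p·σ.
ln(11.3) = 2.425 and ln(46) = 3.829; z_{0.08} = -1.405, z_{0.65} = 0.3853.
σ = (3.829 − 2.425)/(0.3853 − (-1.405)) = 0.784.
μ = 2.425 − (-1.405)·0.784 = 3.527.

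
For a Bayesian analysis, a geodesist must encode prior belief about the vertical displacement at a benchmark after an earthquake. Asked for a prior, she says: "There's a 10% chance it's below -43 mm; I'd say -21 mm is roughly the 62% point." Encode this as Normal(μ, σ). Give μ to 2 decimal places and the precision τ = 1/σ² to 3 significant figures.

μ = -25.23, τ = 0.0052

The p-quantile of Normal(μ,σ) is μ + z_p·σ, with z_{0.1} = -1.282 and z_{0.62} = 0.3055.
Eliminate σ: μ = (z₂·x₁ − z₁·x₂)/(z₂ − z₁) = (0.3055·-43 − (-1.282)·-21)/1.587 = -25.23.
Then σ = (x₂ − x₁)/(z₂ − z₁) = (-21 − -43)/1.587 = 13.86.
Precision τ = 1/σ² = 1/13.86² = 0.0052.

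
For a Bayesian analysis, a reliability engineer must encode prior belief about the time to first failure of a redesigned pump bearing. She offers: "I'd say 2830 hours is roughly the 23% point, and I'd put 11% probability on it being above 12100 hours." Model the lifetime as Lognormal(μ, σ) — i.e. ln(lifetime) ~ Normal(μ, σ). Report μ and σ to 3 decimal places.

If T ~ Lognormal(μ,σ) then ln T ~ Normal(μ,σ), so the p-quantile of ln T is μ + z_p·σ.
ln(2830) = 7.948 and ln(12100) = 9.401; z_{0.23} = -0.7388, z_{0.89} = 1.227.
σ = (9.401 − 7.948)/(1.227 − (-0.7388)) = 0.739.
μ = 7.948 − (-0.7388)·0.739 = 8.494.

μ ≈ 8.494, σ ≈ 0.739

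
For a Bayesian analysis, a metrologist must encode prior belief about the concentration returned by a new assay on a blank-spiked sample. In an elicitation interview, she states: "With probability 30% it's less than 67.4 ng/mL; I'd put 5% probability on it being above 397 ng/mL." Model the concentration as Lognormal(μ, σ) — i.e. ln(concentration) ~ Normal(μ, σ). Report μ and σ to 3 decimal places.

μ ≈ 4.639, σ ≈ 0.817

If T ~ Lognormal(μ,σ) then ln T ~ Normal(μ,σ), so the p-quantile of ln T is μ + z_p·σ.
ln(67.4) = 4.211 and ln(397) = 5.984; z_{0.3} = -0.5244, z_{0.95} = 1.645.
σ = (5.984 − 4.211)/(1.645 − (-0.5244)) = 0.817.
μ = 4.211 − (-0.5244)·0.817 = 4.639.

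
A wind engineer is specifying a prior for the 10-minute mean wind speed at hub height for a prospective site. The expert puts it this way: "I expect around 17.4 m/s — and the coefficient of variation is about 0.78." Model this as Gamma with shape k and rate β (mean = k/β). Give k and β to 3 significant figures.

k ≈ 1.64, β ≈ 0.0945

For Gamma(k, rate β): mean = k/β, variance = k/β², so CV = 1/√k.
CV = 0.78, hence k = 1/CV² = 1.64.
Then β = k/mean = 1.64/17.4 = 0.0945.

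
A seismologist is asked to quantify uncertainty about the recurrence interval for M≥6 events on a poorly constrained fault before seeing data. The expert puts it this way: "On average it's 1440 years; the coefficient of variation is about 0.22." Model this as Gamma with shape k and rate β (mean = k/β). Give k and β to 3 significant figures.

For Gamma(k, rate β): mean = k/β, variance = k/β², so CV = 1/√k.
CV = 0.22, hence k = 1/CV² = 20.7.
Then β = k/mean = 20.7/1440 = 0.0143.

k ≈ 20.7, β ≈ 0.0143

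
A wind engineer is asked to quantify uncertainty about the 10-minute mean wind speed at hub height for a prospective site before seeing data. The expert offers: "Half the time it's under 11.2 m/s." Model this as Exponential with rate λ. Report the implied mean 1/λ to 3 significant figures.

Exponential median = ln 2 / λ, so λ = ln 2 / 11.2 = 0.0619.
Mean = 1/λ = 16.2 m/s.

mean ≈ 16.2 m/s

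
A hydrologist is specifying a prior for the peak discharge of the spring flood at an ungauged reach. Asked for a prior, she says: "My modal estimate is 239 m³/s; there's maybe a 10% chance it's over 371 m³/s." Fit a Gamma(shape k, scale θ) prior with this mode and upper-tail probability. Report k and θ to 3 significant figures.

k ≈ 10.7, θ ≈ 24.7

Gamma(k,θ) with k>1 has mode (k−1)θ, so θ = 239/(k−1).
Need P(X < 371) = 0.9 with θ tied to k this way. Start at k = 2, θ = 239: P(X<371) ≈ 0.460.
Too low — raise k to concentrate. Iterating converges to k ≈ 10.7.
Then θ = 239/(10.7−1) ≈ 24.7.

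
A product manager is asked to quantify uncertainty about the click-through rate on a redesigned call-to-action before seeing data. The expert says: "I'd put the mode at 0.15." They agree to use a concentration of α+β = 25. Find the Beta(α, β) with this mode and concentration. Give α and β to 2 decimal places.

α = 4.45, β = 20.55

For α,β > 1 the Beta mode is (α−1)/(α+β−2). With α+β = 25, the mode is (α−1)/23.
Set (α−1)/23 = 0.15 → α = 1 + 0.15·23 = 4.45.
β = 25 − α = 20.55.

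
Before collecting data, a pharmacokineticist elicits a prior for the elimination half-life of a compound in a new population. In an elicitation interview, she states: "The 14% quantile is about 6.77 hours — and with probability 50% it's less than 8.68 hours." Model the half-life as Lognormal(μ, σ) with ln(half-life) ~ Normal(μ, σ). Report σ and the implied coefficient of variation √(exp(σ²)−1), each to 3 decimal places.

If T ~ Lognormal(μ,σ) then ln T ~ Normal(μ,σ), so the p-quantile of ln T is μ + z_p·σ.
ln(6.77) = 1.913 and ln(8.68) = 2.161; z_{0.14} = -1.08, z_{0.5} = 0.
σ = (2.161 − 1.913)/(0 − (-1.08)) = 0.230.
μ = 1.913 − (-1.08)·0.230 = 2.161.
CV = √(exp(σ²)−1) = √(exp(0.0529)−1) = 0.233.

σ ≈ 0.230, CV ≈ 0.233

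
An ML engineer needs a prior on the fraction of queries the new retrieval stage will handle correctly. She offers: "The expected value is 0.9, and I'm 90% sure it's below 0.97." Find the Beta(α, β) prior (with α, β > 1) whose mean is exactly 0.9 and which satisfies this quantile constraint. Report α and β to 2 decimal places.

α ≈ 19.20, β ≈ 2.13

With mean 0.9 fixed, write α = 0.9s, β = 0.1s where s = α+β.
Need P(θ < 0.97) = 0.9 under Beta(0.9s, 0.1s). Normal approximation: (q−m)/√(m(1−m)/s) ≈ z_{0.9} = 1.28, so s ≈ 0.9·0.1·(1.28)²/(0.97−0.9)² = 30.2.
At s = 30.2: P(θ<0.97) ≈ 0.945. Adjusting to match 0.9 gives s ≈ 21.33.
So α = 0.9·21.33 ≈ 19.20, β = 0.1·21.33 ≈ 2.13.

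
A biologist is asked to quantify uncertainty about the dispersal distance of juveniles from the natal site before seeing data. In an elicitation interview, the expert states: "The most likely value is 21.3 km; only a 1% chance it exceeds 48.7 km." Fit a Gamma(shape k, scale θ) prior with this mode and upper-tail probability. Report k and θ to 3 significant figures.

Gamma(k,θ) with k>1 has mode (k−1)θ, so θ = 21.3/(k−1).
Need P(X < 48.7) = 0.99 with θ tied to k this way. Start at k = 2, θ = 21.3: P(X<48.7) ≈ 0.666.
Too low — raise k to concentrate. Iterating converges to k ≈ 7.99.
Then θ = 21.3/(7.99−1) ≈ 3.05.

k ≈ 7.99, θ ≈ 3.05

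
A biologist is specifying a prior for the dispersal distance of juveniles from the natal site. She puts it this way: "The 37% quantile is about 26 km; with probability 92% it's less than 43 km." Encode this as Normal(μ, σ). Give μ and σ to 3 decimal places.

The p-quantile of Normal(μ,σ) is μ + z_p·σ, with z_{0.37} = -0.3319 and z_{0.92} = 1.405.
Eliminate σ: μ = (z₂·x₁ − z₁·x₂)/(z₂ − z₁) = (1.405·26 − (-0.3319)·43)/1.737 = 29.248.
Then σ = (x₂ − x₁)/(z₂ − z₁) = (43 − 26)/1.737 = 9.787.

μ = 29.248, σ = 9.787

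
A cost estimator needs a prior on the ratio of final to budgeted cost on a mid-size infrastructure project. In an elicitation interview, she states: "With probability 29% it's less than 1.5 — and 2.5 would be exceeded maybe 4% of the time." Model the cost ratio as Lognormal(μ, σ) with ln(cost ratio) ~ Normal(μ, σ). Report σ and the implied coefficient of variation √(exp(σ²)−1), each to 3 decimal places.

σ ≈ 0.222, CV ≈ 0.224

If T ~ Lognormal(μ,σ) then ln T ~ Normal(μ,σ), so the p-quantile of ln T is μ + z_p·σ.
ln(1.5) = 0.4055 and ln(2.5) = 0.9163; z_{0.29} = -0.5534, z_{0.96} = 1.751.
σ = (0.9163 − 0.4055)/(1.751 − (-0.5534)) = 0.222.
μ = 0.4055 − (-0.5534)·0.222 = 0.528.
CV = √(exp(σ²)−1) = √(exp(0.0492)−1) = 0.224.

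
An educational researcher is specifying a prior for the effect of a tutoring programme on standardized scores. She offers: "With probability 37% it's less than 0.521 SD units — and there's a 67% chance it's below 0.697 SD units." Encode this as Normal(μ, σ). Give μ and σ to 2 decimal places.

For Normal(μ,σ), the p-quantile is μ + z_p·σ. Here z_{0.37} = -0.3319, z_{0.67} = 0.4399.
So 0.521 = μ − 0.3319σ and 0.697 = μ + 0.4399σ.
Subtracting: σ = (0.697 − 0.521)/(0.4399 − (-0.3319)) = 0.23.
Then μ = 0.521 − (-0.3319)·0.23 = 0.60.

μ = 0.60, σ = 0.23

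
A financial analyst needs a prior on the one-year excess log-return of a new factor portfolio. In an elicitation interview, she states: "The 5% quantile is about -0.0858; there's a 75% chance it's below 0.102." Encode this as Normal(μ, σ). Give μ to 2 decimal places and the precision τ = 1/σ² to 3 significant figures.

The p-quantile of Normal(μ,σ) is μ + z_p·σ, with z_{0.05} = -1.645 and z_{0.75} = 0.6745.
Eliminate σ: μ = (z₂·x₁ − z₁·x₂)/(z₂ − z₁) = (0.6745·-0.0858 − (-1.645)·0.102)/2.319 = 0.05.
Then σ = (x₂ − x₁)/(z₂ − z₁) = (0.102 − -0.0858)/2.319 = 0.08.
Precision τ = 1/σ² = 1/0.08097² = 153.

μ = 0.05, τ = 153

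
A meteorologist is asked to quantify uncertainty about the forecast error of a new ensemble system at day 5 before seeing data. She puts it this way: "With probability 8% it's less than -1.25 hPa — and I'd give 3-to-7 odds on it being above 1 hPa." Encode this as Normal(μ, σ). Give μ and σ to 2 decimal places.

The p-quantile of Normal(μ,σ) is μ + z_p·σ, with z_{0.08} = -1.405 and z_{0.7} = 0.5244.
Eliminate σ: μ = (z₂·x₁ − z₁·x₂)/(z₂ − z₁) = (0.5244·-1.25 − (-1.405)·1)/1.929 = 0.39.
Then σ = (x₂ − x₁)/(z₂ − z₁) = (1 − -1.25)/1.929 = 1.17.

μ = 0.39, σ = 1.17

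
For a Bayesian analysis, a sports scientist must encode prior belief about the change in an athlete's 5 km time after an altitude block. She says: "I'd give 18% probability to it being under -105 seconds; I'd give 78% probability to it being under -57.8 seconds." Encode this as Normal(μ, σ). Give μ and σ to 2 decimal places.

μ = -79.40, σ = 27.97

The p-quantile of Normal(μ,σ) is μ + z_p·σ, with z_{0.18} = -0.9154 and z_{0.78} = 0.7722.
Eliminate σ: μ = (z₂·x₁ − z₁·x₂)/(z₂ − z₁) = (0.7722·-105 − (-0.9154)·-57.8)/1.688 = -79.40.
Then σ = (x₂ − x₁)/(z₂ − z₁) = (-57.8 − -105)/1.688 = 27.97.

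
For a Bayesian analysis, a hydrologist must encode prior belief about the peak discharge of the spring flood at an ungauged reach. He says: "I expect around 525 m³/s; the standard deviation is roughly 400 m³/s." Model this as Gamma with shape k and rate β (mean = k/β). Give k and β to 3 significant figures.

k ≈ 1.72, β ≈ 0.00328

For Gamma(k, rate β): mean = k/β, variance = k/β², so CV = 1/√k.
CV = SD/mean = 400/525 = 0.7619, hence k = 1/CV² = 1.72.
Then β = k/mean = 1.72/525 = 0.00328.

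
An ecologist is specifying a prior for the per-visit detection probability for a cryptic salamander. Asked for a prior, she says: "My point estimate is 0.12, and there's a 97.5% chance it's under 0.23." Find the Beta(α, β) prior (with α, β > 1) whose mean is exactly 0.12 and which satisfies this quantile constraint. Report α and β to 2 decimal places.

With mean 0.12 fixed, write α = 0.12s, β = 0.88s where s = α+β.
Need P(θ < 0.23) = 0.975 under Beta(0.12s, 0.88s). Normal approximation: (q−m)/√(m(1−m)/s) ≈ z_{0.975} = 1.96, so s ≈ 0.12·0.88·(1.96)²/(0.23−0.12)² = 33.5.
At s = 33.5: P(θ<0.23) ≈ 0.959. Adjusting to match 0.975 gives s ≈ 43.80.
So α = 0.12·43.80 ≈ 5.26, β = 0.88·43.80 ≈ 38.54.

α ≈ 5.26, β ≈ 38.54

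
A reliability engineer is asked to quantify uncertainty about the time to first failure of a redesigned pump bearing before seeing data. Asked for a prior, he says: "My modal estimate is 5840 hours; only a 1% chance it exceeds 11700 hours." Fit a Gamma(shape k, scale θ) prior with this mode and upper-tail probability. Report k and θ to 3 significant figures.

Gamma(k,θ) with k>1 has mode (k−1)θ, so θ = 5840/(k−1).
Need P(X < 11700) = 0.99 with θ tied to k this way. Start at k = 2, θ = 5840: P(X<11700) ≈ 0.595.
Too low — raise k to concentrate. Iterating converges to k ≈ 11.2.
Then θ = 5840/(11.2−1) ≈ 574.

k ≈ 11.2, θ ≈ 574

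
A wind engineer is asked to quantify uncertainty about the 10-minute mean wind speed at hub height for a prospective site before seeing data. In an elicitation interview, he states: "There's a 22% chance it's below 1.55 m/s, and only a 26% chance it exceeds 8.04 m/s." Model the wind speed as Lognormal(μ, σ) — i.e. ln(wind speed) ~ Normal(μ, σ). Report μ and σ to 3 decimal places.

μ ≈ 1.336, σ ≈ 1.163

If T ~ Lognormal(μ,σ) then ln T ~ Normal(μ,σ), so the p-quantile of ln T is μ + z_p·σ.
ln(1.55) = 0.4383 and ln(8.04) = 2.084; z_{0.22} = -0.7722, z_{0.74} = 0.6433.
σ = (2.084 − 0.4383)/(0.6433 − (-0.7722)) = 1.163.
μ = 0.4383 − (-0.7722)·1.163 = 1.336.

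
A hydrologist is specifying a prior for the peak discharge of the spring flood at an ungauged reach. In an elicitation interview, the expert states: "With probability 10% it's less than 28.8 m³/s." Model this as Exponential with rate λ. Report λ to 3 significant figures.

λ ≈ 0.00366

P(T < 28.8) = 1 − e^(−λ·28.8) = 0.1, so λ = −ln(1−0.1)/28.8 = −ln(0.9)/28.8 = 0.00366.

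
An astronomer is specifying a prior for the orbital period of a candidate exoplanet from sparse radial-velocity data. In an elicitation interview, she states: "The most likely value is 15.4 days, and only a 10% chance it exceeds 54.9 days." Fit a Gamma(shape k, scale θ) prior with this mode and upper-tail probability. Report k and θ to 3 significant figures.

k ≈ 2.16, θ ≈ 13.3

Gamma(k,θ) with k>1 has mode (k−1)θ, so θ = 15.4/(k−1).
Need P(X < 54.9) = 0.9 with θ tied to k this way. Start at k = 2, θ = 15.4: P(X<54.9) ≈ 0.871.
Too low — raise k to concentrate. Iterating converges to k ≈ 2.16.
Then θ = 15.4/(2.16−1) ≈ 13.3.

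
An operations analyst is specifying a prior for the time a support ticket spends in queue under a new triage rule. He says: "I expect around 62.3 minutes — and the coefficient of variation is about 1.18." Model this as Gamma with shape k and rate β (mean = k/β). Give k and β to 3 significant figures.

k ≈ 0.718, β ≈ 0.0115

For Gamma(k, rate β): mean = k/β, variance = k/β², so CV = 1/√k.
CV = 1.18, hence k = 1/CV² = 0.718.
Then β = k/mean = 0.718/62.3 = 0.0115.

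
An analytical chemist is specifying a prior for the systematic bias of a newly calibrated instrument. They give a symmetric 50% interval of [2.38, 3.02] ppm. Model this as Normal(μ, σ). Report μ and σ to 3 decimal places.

μ = 2.700, σ = 0.474

A symmetric 50% interval runs μ ± z·σ with z = 0.6745.
Half-width = 0.32, so σ = 0.32/0.6745 = 0.474.
μ is the interval midpoint, 2.700.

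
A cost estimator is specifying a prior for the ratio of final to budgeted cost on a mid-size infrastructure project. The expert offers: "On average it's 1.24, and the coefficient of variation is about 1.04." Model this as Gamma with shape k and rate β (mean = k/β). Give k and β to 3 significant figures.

For Gamma(k, rate β): mean = k/β, variance = k/β², so CV = 1/√k.
CV = 1.04, hence k = 1/CV² = 0.925.
Then β = k/mean = 0.925/1.24 = 0.746.

k ≈ 0.925, β ≈ 0.746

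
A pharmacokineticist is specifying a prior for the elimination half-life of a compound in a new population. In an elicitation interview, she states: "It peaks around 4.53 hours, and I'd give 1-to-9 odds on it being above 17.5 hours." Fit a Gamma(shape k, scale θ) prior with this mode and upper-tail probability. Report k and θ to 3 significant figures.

k ≈ 2.01, θ ≈ 4.48

Gamma(k,θ) with k>1 has mode (k−1)θ, so θ = 4.53/(k−1).
Need P(X < 17.5) = 0.9 with θ tied to k this way. Start at k = 2, θ = 4.53: P(X<17.5) ≈ 0.898.
Too low — raise k to concentrate. Iterating converges to k ≈ 2.01.
Then θ = 4.53/(2.01−1) ≈ 4.48.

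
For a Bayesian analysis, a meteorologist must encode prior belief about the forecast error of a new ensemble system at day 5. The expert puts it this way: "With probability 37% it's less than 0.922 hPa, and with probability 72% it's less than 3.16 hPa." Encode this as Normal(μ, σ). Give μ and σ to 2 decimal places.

μ = 1.73, σ = 2.45

The p-quantile of Normal(μ,σ) is μ + z_p·σ, with z_{0.37} = -0.3319 and z_{0.72} = 0.5828.
Eliminate σ: μ = (z₂·x₁ − z₁·x₂)/(z₂ − z₁) = (0.5828·0.922 − (-0.3319)·3.16)/0.9147 = 1.73.
Then σ = (x₂ − x₁)/(z₂ − z₁) = (3.16 − 0.922)/0.9147 = 2.45.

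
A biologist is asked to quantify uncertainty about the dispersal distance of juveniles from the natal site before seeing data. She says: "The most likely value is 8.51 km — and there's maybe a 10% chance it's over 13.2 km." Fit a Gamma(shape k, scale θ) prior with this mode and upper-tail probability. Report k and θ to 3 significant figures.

Gamma(k,θ) with k>1 has mode (k−1)θ, so θ = 8.51/(k−1).
Need P(X < 13.2) = 0.9 with θ tied to k this way. Start at k = 2, θ = 8.51: P(X<13.2) ≈ 0.459.
Too low — raise k to concentrate. Iterating converges to k ≈ 10.7.
Then θ = 8.51/(10.7−1) ≈ 0.877.

k ≈ 10.7, θ ≈ 0.877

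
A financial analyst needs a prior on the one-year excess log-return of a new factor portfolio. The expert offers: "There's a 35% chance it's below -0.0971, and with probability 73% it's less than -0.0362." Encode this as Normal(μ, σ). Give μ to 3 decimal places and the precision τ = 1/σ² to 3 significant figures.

μ = -0.074, τ = 269

The p-quantile of Normal(μ,σ) is μ + z_p·σ, with z_{0.35} = -0.3853 and z_{0.73} = 0.6128.
Eliminate σ: μ = (z₂·x₁ − z₁·x₂)/(z₂ − z₁) = (0.6128·-0.0971 − (-0.3853)·-0.0362)/0.9981 = -0.074.
Then σ = (x₂ − x₁)/(z₂ − z₁) = (-0.0362 − -0.0971)/0.9981 = 0.061.
Precision τ = 1/σ² = 1/0.06101² = 269.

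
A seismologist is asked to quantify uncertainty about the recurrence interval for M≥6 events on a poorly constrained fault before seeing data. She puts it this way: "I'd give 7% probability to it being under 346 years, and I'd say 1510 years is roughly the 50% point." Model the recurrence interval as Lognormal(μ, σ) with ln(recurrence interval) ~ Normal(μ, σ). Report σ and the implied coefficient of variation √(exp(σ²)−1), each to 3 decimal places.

If T ~ Lognormal(μ,σ) then ln T ~ Normal(μ,σ), so the p-quantile of ln T is μ + z_p·σ.
ln(346) = 5.846 and ln(1510) = 7.32; z_{0.07} = -1.476, z_{0.5} = 0.
σ = (7.32 − 5.846)/(0 − (-1.476)) = 0.998.
μ = 5.846 − (-1.476)·0.998 = 7.320.
CV = √(exp(σ²)−1) = √(exp(0.9968)−1) = 1.308.

σ ≈ 0.998, CV ≈ 1.308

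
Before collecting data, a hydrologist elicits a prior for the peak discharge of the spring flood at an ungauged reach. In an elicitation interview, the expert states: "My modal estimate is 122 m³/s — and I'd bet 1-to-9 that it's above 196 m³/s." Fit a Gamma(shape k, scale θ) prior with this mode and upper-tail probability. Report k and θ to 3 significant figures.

Gamma(k,θ) with k>1 has mode (k−1)θ, so θ = 122/(k−1).
Need P(X < 196) = 0.9 with θ tied to k this way. Start at k = 2, θ = 122: P(X<196) ≈ 0.477.
Too low — raise k to concentrate. Iterating converges to k ≈ 9.36.
Then θ = 122/(9.36−1) ≈ 14.6.

k ≈ 9.36, θ ≈ 14.6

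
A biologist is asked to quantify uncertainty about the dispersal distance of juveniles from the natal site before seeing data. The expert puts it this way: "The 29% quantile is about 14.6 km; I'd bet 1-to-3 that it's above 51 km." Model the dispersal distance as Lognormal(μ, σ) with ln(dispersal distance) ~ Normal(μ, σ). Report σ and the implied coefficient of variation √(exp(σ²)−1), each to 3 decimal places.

If T ~ Lognormal(μ,σ) then ln T ~ Normal(μ,σ), so the p-quantile of ln T is μ + z_p·σ.
ln(14.6) = 2.681 and ln(51) = 3.932; z_{0.29} = -0.5534, z_{0.75} = 0.6745.
σ = (3.932 − 2.681)/(0.6745 − (-0.5534)) = 1.019.
μ = 2.681 − (-0.5534)·1.019 = 3.245.
CV = √(exp(σ²)−1) = √(exp(1.0377)−1) = 1.350.

σ ≈ 1.019, CV ≈ 1.350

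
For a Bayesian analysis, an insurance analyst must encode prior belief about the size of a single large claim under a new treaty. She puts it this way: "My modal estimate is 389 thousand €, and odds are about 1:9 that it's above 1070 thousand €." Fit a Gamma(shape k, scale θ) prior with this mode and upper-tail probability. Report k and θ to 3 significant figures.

Gamma(k,θ) with k>1 has mode (k−1)θ, so θ = 389/(k−1).
Need P(X < 1070) = 0.9 with θ tied to k this way. Start at k = 2, θ = 389: P(X<1070) ≈ 0.760.
Too low — raise k to concentrate. Iterating converges to k ≈ 2.87.
Then θ = 389/(2.87−1) ≈ 208.

k ≈ 2.87, θ ≈ 208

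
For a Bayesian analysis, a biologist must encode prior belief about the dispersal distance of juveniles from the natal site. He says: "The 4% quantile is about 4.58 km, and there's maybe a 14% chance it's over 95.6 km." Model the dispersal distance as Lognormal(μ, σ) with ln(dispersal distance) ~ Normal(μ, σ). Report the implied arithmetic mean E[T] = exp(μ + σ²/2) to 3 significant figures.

E[T] ≈ 53.3 km

If T ~ Lognormal(μ,σ) then ln T ~ Normal(μ,σ), so the p-quantile of ln T is μ + z_p·σ.
ln(4.58) = 1.522 and ln(95.6) = 4.56; z_{0.04} = -1.751, z_{0.86} = 1.08.
σ = (4.56 − 1.522)/(1.08 − (-1.751)) = 1.073.
μ = 1.522 − (-1.751)·1.073 = 3.401.
E[T] = exp(μ + σ²/2) = exp(3.401 + 0.5760) = 53.3 km.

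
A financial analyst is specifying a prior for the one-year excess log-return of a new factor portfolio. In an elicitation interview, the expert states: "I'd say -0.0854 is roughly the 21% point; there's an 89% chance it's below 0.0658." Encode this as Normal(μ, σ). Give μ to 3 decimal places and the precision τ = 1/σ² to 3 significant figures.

μ = -0.025, τ = 181

For Normal(μ,σ), the p-quantile is μ + z_p·σ. Here z_{0.21} = -0.8064, z_{0.89} = 1.227.
So -0.0854 = μ − 0.8064σ and 0.0658 = μ + 1.227σ.
Subtracting: σ = (0.0658 − -0.0854)/(1.227 − (-0.8064)) = 0.074.
Then μ = -0.0854 − (-0.8064)·0.074 = -0.025.
Precision τ = 1/σ² = 1/0.07437² = 181.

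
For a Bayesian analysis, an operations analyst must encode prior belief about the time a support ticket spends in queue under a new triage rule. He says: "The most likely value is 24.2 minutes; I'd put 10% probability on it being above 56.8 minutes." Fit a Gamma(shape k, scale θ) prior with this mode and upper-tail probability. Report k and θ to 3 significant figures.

Gamma(k,θ) with k>1 has mode (k−1)θ, so θ = 24.2/(k−1).
Need P(X < 56.8) = 0.9 with θ tied to k this way. Start at k = 2, θ = 24.2: P(X<56.8) ≈ 0.680.
Too low — raise k to concentrate. Iterating converges to k ≈ 3.64.
Then θ = 24.2/(3.64−1) ≈ 9.16.

k ≈ 3.64, θ ≈ 9.16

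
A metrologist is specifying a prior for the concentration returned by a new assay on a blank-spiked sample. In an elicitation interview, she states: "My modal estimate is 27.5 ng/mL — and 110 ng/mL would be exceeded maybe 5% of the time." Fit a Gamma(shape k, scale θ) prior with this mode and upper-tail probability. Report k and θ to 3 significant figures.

k ≈ 2.31, θ ≈ 21

Gamma(k,θ) with k>1 has mode (k−1)θ, so θ = 27.5/(k−1).
Need P(X < 110) = 0.95 with θ tied to k this way. Start at k = 2, θ = 27.5: P(X<110) ≈ 0.908.
Too low — raise k to concentrate. Iterating converges to k ≈ 2.31.
Then θ = 27.5/(2.31−1) ≈ 21.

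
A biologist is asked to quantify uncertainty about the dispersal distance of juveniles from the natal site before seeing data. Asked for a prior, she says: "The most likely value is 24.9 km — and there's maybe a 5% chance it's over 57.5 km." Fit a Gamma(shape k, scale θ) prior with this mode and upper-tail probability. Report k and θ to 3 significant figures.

Gamma(k,θ) with k>1 has mode (k−1)θ, so θ = 24.9/(k−1).
Need P(X < 57.5) = 0.95 with θ tied to k this way. Start at k = 2, θ = 24.9: P(X<57.5) ≈ 0.671.
Too low — raise k to concentrate. Iterating converges to k ≈ 4.91.
Then θ = 24.9/(4.91−1) ≈ 6.37.

k ≈ 4.91, θ ≈ 6.37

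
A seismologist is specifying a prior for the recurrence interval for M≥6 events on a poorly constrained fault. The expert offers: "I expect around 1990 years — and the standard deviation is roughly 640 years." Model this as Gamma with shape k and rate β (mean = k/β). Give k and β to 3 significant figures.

For Gamma(k, rate β): mean = k/β, variance = k/β², so CV = 1/√k.
CV = SD/mean = 640/1990 = 0.3216, hence k = 1/CV² = 9.67.
Then β = k/mean = 9.67/1990 = 0.00486.

k ≈ 9.67, β ≈ 0.00486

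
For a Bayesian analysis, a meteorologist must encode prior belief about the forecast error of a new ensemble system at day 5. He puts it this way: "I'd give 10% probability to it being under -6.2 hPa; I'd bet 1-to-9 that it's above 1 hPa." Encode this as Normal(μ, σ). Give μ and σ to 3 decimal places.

The p-quantile of Normal(μ,σ) is μ + z_p·σ, with z_{0.1} = -1.282 and z_{0.9} = 1.282.
Eliminate σ: μ = (z₂·x₁ − z₁·x₂)/(z₂ − z₁) = (1.282·-6.2 − (-1.282)·1)/2.563 = -2.600.
Then σ = (x₂ − x₁)/(z₂ − z₁) = (1 − -6.2)/2.563 = 2.809.

μ = -2.600, σ = 2.809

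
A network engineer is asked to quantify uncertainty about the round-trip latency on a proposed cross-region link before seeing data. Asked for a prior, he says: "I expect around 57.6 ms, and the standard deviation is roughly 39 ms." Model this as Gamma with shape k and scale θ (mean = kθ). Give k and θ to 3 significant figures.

k ≈ 2.18, θ ≈ 26.4

For Gamma(k, scale θ): mean = kθ, variance = kθ², so CV = 1/√k.
CV = SD/mean = 39/57.6 = 0.6771, hence k = 1/CV² = 2.18.
Then θ = mean/k = 57.6/2.18 = 26.4.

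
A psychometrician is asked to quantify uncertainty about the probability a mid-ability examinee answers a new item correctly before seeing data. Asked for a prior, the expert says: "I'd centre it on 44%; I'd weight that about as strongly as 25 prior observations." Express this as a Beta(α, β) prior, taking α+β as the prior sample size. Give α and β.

α = 11, β = 14

Under the effective-sample-size interpretation, Beta(α, β) has prior mean α/(α+β) and prior sample size α+β.
So α+β = 25 and α/(α+β) = 0.44, giving α = 0.44·25 = 11 and β = 25 − 11 = 14.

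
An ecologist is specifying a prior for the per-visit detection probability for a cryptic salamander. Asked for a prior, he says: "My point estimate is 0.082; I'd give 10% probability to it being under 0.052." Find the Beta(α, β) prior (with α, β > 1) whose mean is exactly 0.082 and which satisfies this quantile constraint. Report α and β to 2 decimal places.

α ≈ 9.97, β ≈ 111.58

With mean 0.082 fixed, write α = 0.082s, β = 0.918s where s = α+β.
Need P(θ < 0.052) = 0.1 under Beta(0.082s, 0.918s). Normal approximation: (q−m)/√(m(1−m)/s) ≈ z_{0.1} = -1.28, so s ≈ 0.082·0.918·(-1.28)²/(0.052−0.082)² = 137.4.
At s = 137.4: P(θ<0.052) ≈ 0.085. Adjusting to match 0.1 gives s ≈ 121.54.
So α = 0.082·121.54 ≈ 9.97, β = 0.918·121.54 ≈ 111.58.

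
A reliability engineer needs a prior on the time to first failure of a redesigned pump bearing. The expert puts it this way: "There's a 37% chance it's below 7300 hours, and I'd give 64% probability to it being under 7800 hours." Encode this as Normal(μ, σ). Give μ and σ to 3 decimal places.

For Normal(μ,σ), the p-quantile is μ + z_p·σ. Here z_{0.37} = -0.3319, z_{0.64} = 0.3585.
So 7300 = μ − 0.3319σ and 7800 = μ + 0.3585σ.
Subtracting: σ = (7800 − 7300)/(0.3585 − (-0.3319)) = 724.310.
Then μ = 7300 − (-0.3319)·724.310 = 7540.365.

μ = 7540.365, σ = 724.310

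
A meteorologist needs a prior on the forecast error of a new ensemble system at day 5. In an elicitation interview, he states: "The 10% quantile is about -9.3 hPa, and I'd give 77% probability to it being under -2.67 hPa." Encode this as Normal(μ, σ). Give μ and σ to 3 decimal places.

μ = -5.095, σ = 3.282

For Normal(μ,σ), the p-quantile is μ + z_p·σ. Here z_{0.1} = -1.282, z_{0.77} = 0.7388.
So -9.3 = μ − 1.282σ and -2.67 = μ + 0.7388σ.
Subtracting: σ = (-2.67 − -9.3)/(0.7388 − (-1.282)) = 3.282.
Then μ = -9.3 − (-1.282)·3.282 = -5.095.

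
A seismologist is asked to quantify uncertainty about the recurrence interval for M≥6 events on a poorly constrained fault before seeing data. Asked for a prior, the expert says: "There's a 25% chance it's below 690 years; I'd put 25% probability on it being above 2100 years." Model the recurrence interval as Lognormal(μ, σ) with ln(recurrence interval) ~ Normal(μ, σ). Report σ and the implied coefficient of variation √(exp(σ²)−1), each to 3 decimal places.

σ ≈ 0.825, CV ≈ 0.988

If T ~ Lognormal(μ,σ) then ln T ~ Normal(μ,σ), so the p-quantile of ln T is μ + z_p·σ.
ln(690) = 6.537 and ln(2100) = 7.65; z_{0.25} = -0.6745, z_{0.75} = 0.6745.
σ = (7.65 − 6.537)/(0.6745 − (-0.6745)) = 0.825.
μ = 6.537 − (-0.6745)·0.825 = 7.093.
CV = √(exp(σ²)−1) = √(exp(0.6807)−1) = 0.988.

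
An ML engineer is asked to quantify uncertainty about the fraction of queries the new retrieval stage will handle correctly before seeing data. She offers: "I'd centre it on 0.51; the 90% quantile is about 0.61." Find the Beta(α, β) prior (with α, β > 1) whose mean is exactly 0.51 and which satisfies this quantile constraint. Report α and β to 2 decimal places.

With mean 0.51 fixed, write α = 0.51s, β = 0.49s where s = α+β.
Need P(θ < 0.61) = 0.9 under Beta(0.51s, 0.49s). Normal approximation: (q−m)/√(m(1−m)/s) ≈ z_{0.9} = 1.28, so s ≈ 0.51·0.49·(1.28)²/(0.61−0.51)² = 41.0.
At s = 41.0: P(θ<0.61) ≈ 0.901. Adjusting to match 0.9 gives s ≈ 40.62.
So α = 0.51·40.62 ≈ 20.72, β = 0.49·40.62 ≈ 19.90.

α ≈ 20.72, β ≈ 19.90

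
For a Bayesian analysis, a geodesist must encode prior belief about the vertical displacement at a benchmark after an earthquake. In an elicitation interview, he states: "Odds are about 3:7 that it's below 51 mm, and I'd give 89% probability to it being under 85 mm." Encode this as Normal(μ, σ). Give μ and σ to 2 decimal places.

μ = 61.18, σ = 19.42

For Normal(μ,σ), the p-quantile is μ + z_p·σ. Here z_{0.3} = -0.5244, z_{0.89} = 1.227.
So 51 = μ − 0.5244σ and 85 = μ + 1.227σ.
Subtracting: σ = (85 − 51)/(1.227 − (-0.5244)) = 19.42.
Then μ = 51 − (-0.5244)·19.42 = 61.18.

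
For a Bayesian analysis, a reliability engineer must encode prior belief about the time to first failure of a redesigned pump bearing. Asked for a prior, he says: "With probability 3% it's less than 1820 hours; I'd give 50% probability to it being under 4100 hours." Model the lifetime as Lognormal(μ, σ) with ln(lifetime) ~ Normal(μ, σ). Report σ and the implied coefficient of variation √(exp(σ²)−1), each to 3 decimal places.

σ ≈ 0.432, CV ≈ 0.453

If T ~ Lognormal(μ,σ) then ln T ~ Normal(μ,σ), so the p-quantile of ln T is μ + z_p·σ.
ln(1820) = 7.507 and ln(4100) = 8.319; z_{0.03} = -1.881, z_{0.5} = 0.
σ = (8.319 − 7.507)/(0 − (-1.881)) = 0.432.
μ = 7.507 − (-1.881)·0.432 = 8.319.
CV = √(exp(σ²)−1) = √(exp(0.1865)−1) = 0.453.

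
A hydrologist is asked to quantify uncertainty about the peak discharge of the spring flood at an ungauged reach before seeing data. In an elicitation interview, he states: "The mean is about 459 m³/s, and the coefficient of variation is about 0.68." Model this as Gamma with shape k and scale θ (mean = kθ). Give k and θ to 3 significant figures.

For Gamma(k, scale θ): mean = kθ, variance = kθ², so CV = 1/√k.
CV = 0.68, hence k = 1/CV² = 2.16.
Then θ = mean/k = 459/2.16 = 212.

k ≈ 2.16, θ ≈ 212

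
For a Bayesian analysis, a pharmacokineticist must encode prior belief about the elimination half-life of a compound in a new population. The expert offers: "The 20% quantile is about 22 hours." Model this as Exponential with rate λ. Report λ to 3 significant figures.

λ ≈ 0.0101

P(T < 22.0) = 1 − e^(−λ·22.0) = 0.2, so λ = −ln(1−0.2)/22.0 = −ln(0.8)/22.0 = 0.0101.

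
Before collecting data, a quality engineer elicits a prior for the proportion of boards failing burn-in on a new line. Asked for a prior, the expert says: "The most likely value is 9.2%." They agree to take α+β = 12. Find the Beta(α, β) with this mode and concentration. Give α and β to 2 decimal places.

For α,β > 1 the Beta mode is (α−1)/(α+β−2). With α+β = 12, the mode is (α−1)/10.
Set (α−1)/10 = 0.092 → α = 1 + 0.092·10 = 1.92.
β = 12 − α = 10.08.

α = 1.92, β = 10.08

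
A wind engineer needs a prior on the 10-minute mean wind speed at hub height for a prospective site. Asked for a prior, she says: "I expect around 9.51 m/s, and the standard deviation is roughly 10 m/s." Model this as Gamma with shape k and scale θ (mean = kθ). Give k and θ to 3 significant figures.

k ≈ 0.904, θ ≈ 10.5

For Gamma(k, scale θ): mean = kθ, variance = kθ², so CV = 1/√k.
CV = SD/mean = 10/9.51 = 1.052, hence k = 1/CV² = 0.904.
Then θ = mean/k = 9.51/0.904 = 10.5.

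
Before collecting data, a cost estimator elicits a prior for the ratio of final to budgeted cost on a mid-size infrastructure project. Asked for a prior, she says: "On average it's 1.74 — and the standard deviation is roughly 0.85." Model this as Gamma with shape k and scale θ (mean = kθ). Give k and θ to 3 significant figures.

For Gamma(k, scale θ): mean = kθ, variance = kθ², so CV = 1/√k.
CV = SD/mean = 0.85/1.74 = 0.4885, hence k = 1/CV² = 4.19.
Then θ = mean/k = 1.74/4.19 = 0.415.

k ≈ 4.19, θ ≈ 0.415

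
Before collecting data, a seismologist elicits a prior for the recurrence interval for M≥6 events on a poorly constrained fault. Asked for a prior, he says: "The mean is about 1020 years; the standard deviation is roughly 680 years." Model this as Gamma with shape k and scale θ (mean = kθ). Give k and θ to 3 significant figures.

For Gamma(k, scale θ): mean = kθ, variance = kθ², so CV = 1/√k.
CV = SD/mean = 680/1020 = 0.6667, hence k = 1/CV² = 2.25.
Then θ = mean/k = 1020/2.25 = 453.

k ≈ 2.25, θ ≈ 453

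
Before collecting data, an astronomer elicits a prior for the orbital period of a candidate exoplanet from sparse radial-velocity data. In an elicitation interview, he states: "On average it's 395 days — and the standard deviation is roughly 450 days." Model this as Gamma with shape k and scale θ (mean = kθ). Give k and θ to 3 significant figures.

For Gamma(k, scale θ): mean = kθ, variance = kθ², so CV = 1/√k.
CV = SD/mean = 450/395 = 1.139, hence k = 1/CV² = 0.77.
Then θ = mean/k = 395/0.77 = 513.

k ≈ 0.77, θ ≈ 513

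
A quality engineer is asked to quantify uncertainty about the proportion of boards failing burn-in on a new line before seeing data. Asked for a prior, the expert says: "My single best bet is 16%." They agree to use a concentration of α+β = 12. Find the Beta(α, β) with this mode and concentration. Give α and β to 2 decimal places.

For α,β > 1 the Beta mode is (α−1)/(α+β−2). With α+β = 12, the mode is (α−1)/10.
Set (α−1)/10 = 0.16 → α = 1 + 0.16·10 = 2.60.
β = 12 − α = 9.40.

α = 2.60, β = 9.40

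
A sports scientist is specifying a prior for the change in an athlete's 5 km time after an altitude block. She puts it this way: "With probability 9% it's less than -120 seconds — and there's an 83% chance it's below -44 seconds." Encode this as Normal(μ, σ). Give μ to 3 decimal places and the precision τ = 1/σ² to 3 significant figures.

μ = -75.599, τ = 0.000912

The p-quantile of Normal(μ,σ) is μ + z_p·σ, with z_{0.09} = -1.341 and z_{0.83} = 0.9542.
Eliminate σ: μ = (z₂·x₁ − z₁·x₂)/(z₂ − z₁) = (0.9542·-120 − (-1.341)·-44)/2.295 = -75.599.
Then σ = (x₂ − x₁)/(z₂ − z₁) = (-44 − -120)/2.295 = 33.117.
Precision τ = 1/σ² = 1/33.12² = 0.000912.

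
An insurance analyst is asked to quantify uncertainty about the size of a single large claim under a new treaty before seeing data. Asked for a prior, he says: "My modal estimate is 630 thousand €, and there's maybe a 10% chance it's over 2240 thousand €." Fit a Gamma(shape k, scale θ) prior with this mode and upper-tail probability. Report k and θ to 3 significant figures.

k ≈ 2.16, θ ≈ 543

Gamma(k,θ) with k>1 has mode (k−1)θ, so θ = 630/(k−1).
Need P(X < 2240) = 0.9 with θ tied to k this way. Start at k = 2, θ = 630: P(X<2240) ≈ 0.870.
Too low — raise k to concentrate. Iterating converges to k ≈ 2.16.
Then θ = 630/(2.16−1) ≈ 543.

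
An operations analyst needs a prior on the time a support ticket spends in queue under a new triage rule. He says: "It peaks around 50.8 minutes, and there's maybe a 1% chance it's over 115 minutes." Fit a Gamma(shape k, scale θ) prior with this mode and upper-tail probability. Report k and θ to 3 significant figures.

Gamma(k,θ) with k>1 has mode (k−1)θ, so θ = 50.8/(k−1).
Need P(X < 115) = 0.99 with θ tied to k this way. Start at k = 2, θ = 50.8: P(X<115) ≈ 0.661.
Too low — raise k to concentrate. Iterating converges to k ≈ 8.18.
Then θ = 50.8/(8.18−1) ≈ 7.07.

k ≈ 8.18, θ ≈ 7.07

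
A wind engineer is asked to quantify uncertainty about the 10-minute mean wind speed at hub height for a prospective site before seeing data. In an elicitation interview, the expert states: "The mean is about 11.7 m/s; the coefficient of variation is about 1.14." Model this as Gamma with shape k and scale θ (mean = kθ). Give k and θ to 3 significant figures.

k ≈ 0.769, θ ≈ 15.2

For Gamma(k, scale θ): mean = kθ, variance = kθ², so CV = 1/√k.
CV = 1.14, hence k = 1/CV² = 0.769.
Then θ = mean/k = 11.7/0.769 = 15.2.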